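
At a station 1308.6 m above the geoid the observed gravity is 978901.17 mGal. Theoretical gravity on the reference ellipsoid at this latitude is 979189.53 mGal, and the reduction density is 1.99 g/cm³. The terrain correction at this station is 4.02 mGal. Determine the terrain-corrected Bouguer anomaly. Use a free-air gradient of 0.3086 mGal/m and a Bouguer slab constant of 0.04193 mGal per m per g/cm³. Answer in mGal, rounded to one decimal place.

10.3

Free-air correction = 0.3086 × 1308.6 = 403.83 mGal
Free-air anomaly = 978901.17 − 979189.53 + (403.83) = 115.47 mGal
Bouguer slab correction = 0.04193 × 1.99 × 1308.6 = 109.19 mGal
Simple Bouguer anomaly = 115.47 − (109.19) = 6.28 mGal
Complete Bouguer anomaly = 6.28 + 4.02 = 10.30 mGal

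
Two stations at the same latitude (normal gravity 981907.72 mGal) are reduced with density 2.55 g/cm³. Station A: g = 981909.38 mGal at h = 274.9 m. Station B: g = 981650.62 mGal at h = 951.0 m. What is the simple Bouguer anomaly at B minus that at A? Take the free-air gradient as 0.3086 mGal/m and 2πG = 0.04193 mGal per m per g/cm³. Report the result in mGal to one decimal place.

Δg_SB(A) = 981909.38 − 981907.72 + 0.3086×274.9 − 0.04193×2.55×274.9 = 57.10 mGal
Δg_SB(B) = 981650.62 − 981907.72 + 0.3086×951.0 − 0.04193×2.55×951.0 = -65.30 mGal
Difference = -65.30 − (57.10) = -122.40 mGal

-122.4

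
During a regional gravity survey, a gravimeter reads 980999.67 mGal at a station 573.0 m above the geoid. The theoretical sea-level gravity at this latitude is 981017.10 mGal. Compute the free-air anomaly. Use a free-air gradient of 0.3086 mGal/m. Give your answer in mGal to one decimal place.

Free-air correction = 0.3086 × 573.0 = 176.83 mGal
Free-air anomaly = 980999.67 − 981017.10 + (176.83) = 159.40 mGal

159.4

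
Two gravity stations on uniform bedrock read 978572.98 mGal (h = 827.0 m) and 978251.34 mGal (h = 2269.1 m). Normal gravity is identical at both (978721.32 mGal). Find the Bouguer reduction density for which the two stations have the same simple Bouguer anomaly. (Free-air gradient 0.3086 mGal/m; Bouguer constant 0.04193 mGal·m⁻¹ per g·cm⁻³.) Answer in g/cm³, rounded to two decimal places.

2.04

Δg_obs = 978251.34 − 978572.98 = -321.64 mGal over Δh = 2269.1 − 827.0 = 1442.1 m
Equal Bouguer anomalies ⇒ Δg_obs + (0.3086 − 0.04193ρ)·Δh = 0
0.3086 − 0.04193ρ = −Δg_obs/Δh = 0.22304
ρ = (0.3086 − 0.22304) / 0.04193 = 2.04 g/cm³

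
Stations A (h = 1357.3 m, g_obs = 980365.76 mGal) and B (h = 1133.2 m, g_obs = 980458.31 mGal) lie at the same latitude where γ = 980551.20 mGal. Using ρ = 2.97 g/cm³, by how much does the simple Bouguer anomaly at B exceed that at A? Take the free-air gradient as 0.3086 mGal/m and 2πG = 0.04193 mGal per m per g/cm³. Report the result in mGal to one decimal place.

51.3

Δg_SB(A) = 980365.76 − 980551.20 + 0.3086×1357.3 − 0.04193×2.97×1357.3 = 64.40 mGal
Δg_SB(B) = 980458.31 − 980551.20 + 0.3086×1133.2 − 0.04193×2.97×1133.2 = 115.70 mGal
Difference = 115.70 − (64.40) = 51.30 mGal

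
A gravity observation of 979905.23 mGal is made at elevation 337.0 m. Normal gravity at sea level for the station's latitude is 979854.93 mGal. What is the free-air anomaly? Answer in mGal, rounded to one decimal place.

Free-air correction = 0.3086 × 337.0 = 104.00 mGal
Free-air anomaly = 979905.23 − 979854.93 + (104.00) = 154.30 mGal

154.3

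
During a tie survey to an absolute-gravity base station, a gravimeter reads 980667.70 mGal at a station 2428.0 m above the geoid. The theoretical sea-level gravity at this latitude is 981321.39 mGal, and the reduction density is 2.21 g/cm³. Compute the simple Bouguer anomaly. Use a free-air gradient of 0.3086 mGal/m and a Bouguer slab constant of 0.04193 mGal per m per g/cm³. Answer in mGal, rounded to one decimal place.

Free-air correction = 0.3086 × 2428.0 = 749.28 mGal
Free-air anomaly = 980667.70 − 981321.39 + (749.28) = 95.59 mGal
Bouguer slab correction = 0.04193 × 2.21 × 2428.0 = 224.99 mGal
Simple Bouguer anomaly = 95.59 − (224.99) = -129.40 mGal

-129.4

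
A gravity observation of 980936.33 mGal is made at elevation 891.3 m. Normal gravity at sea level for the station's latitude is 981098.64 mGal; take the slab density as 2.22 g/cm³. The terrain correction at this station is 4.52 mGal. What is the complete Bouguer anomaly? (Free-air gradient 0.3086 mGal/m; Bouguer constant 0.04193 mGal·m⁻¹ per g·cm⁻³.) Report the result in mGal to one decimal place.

Free-air correction = 0.3086 × 891.3 = 275.06 mGal
Free-air anomaly = 980936.33 − 981098.64 + (275.06) = 112.75 mGal
Bouguer slab correction = 0.04193 × 2.22 × 891.3 = 82.97 mGal
Simple Bouguer anomaly = 112.75 − (82.97) = 29.78 mGal
Complete Bouguer anomaly = 29.78 + 4.52 = 34.30 mGal

34.3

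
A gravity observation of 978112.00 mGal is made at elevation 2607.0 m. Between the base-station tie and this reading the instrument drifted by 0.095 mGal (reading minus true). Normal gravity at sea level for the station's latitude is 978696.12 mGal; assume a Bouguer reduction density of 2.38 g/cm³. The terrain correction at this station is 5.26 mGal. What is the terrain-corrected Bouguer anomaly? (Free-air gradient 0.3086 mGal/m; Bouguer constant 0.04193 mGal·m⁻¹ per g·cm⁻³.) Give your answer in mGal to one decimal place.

-34.6

Drift-corrected reading = 978112.00 − (0.095) = 978111.905 mGal
Free-air correction = 0.3086 × 2607.0 = 804.52 mGal
Free-air anomaly = 978111.905 − 978696.12 + (804.52) = 220.305 mGal
Bouguer slab correction = 0.04193 × 2.38 × 2607.0 = 260.16 mGal
Simple Bouguer anomaly = 220.305 − (260.16) = -39.855 mGal
Complete Bouguer anomaly = -39.855 + 5.26 = -34.595 mGal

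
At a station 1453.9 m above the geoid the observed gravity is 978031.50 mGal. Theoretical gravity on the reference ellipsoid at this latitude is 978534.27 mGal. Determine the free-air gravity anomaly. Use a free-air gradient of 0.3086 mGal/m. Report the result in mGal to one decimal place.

Free-air correction = 0.3086 × 1453.9 = 448.67 mGal
Free-air anomaly = 978031.50 − 978534.27 + (448.67) = -54.10 mGal

-54.1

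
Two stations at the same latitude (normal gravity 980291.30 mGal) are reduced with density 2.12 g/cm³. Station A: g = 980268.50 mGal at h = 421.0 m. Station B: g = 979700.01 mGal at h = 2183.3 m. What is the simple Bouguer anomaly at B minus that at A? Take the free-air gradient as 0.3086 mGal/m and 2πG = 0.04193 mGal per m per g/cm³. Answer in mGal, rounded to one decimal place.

-181.3

Δg_SB(A) = 980268.50 − 980291.30 + 0.3086×421.0 − 0.04193×2.12×421.0 = 69.70 mGal
Δg_SB(B) = 979700.01 − 980291.30 + 0.3086×2183.3 − 0.04193×2.12×2183.3 = -111.60 mGal
Difference = -111.60 − (69.70) = -181.30 mGal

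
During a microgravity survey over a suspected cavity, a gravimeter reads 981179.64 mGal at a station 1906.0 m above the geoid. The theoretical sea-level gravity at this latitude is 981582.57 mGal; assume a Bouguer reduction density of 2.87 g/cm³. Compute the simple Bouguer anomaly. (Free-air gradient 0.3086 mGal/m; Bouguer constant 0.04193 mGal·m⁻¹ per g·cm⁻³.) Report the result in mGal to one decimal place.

Free-air correction = 0.3086 × 1906.0 = 588.19 mGal
Free-air anomaly = 981179.64 − 981582.57 + (588.19) = 185.26 mGal
Bouguer slab correction = 0.04193 × 2.87 × 1906.0 = 229.37 mGal
Simple Bouguer anomaly = 185.26 − (229.37) = -44.11 mGal

-44.1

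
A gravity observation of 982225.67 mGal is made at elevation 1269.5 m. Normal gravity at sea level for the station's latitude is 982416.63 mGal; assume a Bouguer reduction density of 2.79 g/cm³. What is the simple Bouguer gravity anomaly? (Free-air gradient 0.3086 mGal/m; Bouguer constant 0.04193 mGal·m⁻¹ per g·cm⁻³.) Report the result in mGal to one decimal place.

Free-air correction = 0.3086 × 1269.5 = 391.77 mGal
Free-air anomaly = 982225.67 − 982416.63 + (391.77) = 200.81 mGal
Bouguer slab correction = 0.04193 × 2.79 × 1269.5 = 148.51 mGal
Simple Bouguer anomaly = 200.81 − (148.51) = 52.30 mGal

52.3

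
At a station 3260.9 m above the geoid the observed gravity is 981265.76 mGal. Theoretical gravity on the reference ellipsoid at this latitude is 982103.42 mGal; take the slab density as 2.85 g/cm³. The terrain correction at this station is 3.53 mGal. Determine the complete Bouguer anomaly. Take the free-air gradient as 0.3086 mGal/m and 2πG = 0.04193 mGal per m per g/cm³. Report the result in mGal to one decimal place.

Free-air correction = 0.3086 × 3260.9 = 1006.31 mGal
Free-air anomaly = 981265.76 − 982103.42 + (1006.31) = 168.65 mGal
Bouguer slab correction = 0.04193 × 2.85 × 3260.9 = 389.68 mGal
Simple Bouguer anomaly = 168.65 − (389.68) = -221.03 mGal
Complete Bouguer anomaly = -221.03 + 3.53 = -217.50 mGal

-217.5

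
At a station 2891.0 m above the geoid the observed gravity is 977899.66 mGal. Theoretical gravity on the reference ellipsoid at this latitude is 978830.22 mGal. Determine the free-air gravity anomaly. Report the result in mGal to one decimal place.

-38.4

Free-air correction = 0.3086 × 2891.0 = 892.16 mGal
Free-air anomaly = 977899.66 − 978830.22 + (892.16) = -38.40 mGal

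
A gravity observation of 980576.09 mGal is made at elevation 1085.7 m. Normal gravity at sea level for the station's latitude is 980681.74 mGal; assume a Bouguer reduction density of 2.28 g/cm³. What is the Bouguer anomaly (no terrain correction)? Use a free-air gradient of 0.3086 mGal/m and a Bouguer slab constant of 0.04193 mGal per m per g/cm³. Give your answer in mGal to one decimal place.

Free-air correction = 0.3086 × 1085.7 = 335.05 mGal
Free-air anomaly = 980576.09 − 980681.74 + (335.05) = 229.40 mGal
Bouguer slab correction = 0.04193 × 2.28 × 1085.7 = 103.79 mGal
Simple Bouguer anomaly = 229.40 − (103.79) = 125.61 mGal

125.6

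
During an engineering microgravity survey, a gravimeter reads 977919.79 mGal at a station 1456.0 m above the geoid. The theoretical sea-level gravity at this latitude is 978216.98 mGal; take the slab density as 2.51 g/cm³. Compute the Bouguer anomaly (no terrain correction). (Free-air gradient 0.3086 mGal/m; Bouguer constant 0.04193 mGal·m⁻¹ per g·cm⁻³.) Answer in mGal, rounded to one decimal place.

-1.1

Free-air correction = 0.3086 × 1456.0 = 449.32 mGal
Free-air anomaly = 977919.79 − 978216.98 + (449.32) = 152.13 mGal
Bouguer slab correction = 0.04193 × 2.51 × 1456.0 = 153.24 mGal
Simple Bouguer anomaly = 152.13 − (153.24) = -1.11 mGal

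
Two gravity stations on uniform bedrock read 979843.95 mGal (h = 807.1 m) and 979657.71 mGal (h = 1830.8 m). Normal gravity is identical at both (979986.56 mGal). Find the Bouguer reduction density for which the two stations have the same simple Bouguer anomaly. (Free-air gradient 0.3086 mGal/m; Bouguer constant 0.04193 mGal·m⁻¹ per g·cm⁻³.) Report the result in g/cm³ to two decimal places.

3.02

Δg_obs = 979657.71 − 979843.95 = -186.24 mGal over Δh = 1830.8 − 807.1 = 1023.7 m
Equal Bouguer anomalies ⇒ Δg_obs + (0.3086 − 0.04193ρ)·Δh = 0
0.3086 − 0.04193ρ = −Δg_obs/Δh = 0.18193
ρ = (0.3086 − 0.18193) / 0.04193 = 3.02 g/cm³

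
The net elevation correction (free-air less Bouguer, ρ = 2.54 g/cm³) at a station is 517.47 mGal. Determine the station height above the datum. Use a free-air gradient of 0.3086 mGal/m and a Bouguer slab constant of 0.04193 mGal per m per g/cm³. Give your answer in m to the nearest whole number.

Combined gradient = 0.3086 − 0.04193 × 2.54 = 0.2020978 mGal/m
h = 517.47 / 0.2020978 = 2560.49 m

2560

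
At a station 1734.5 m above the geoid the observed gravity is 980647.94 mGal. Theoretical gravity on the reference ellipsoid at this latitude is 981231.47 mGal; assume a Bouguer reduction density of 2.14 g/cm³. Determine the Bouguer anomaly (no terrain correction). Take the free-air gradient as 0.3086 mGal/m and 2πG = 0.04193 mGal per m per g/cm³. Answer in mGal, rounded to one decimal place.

-203.9

Free-air correction = 0.3086 × 1734.5 = 535.27 mGal
Free-air anomaly = 980647.94 − 981231.47 + (535.27) = -48.26 mGal
Bouguer slab correction = 0.04193 × 2.14 × 1734.5 = 155.64 mGal
Simple Bouguer anomaly = -48.26 − (155.64) = -203.90 mGal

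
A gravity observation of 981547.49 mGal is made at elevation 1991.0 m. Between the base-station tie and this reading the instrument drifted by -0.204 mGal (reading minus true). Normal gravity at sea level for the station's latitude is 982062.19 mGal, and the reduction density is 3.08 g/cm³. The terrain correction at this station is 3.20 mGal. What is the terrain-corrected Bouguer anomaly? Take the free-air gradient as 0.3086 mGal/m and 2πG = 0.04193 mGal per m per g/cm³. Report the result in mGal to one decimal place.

Drift-corrected reading = 981547.49 − (-0.204) = 981547.694 mGal
Free-air correction = 0.3086 × 1991.0 = 614.42 mGal
Free-air anomaly = 981547.694 − 982062.19 + (614.42) = 99.924 mGal
Bouguer slab correction = 0.04193 × 3.08 × 1991.0 = 257.13 mGal
Simple Bouguer anomaly = 99.924 − (257.13) = -157.206 mGal
Complete Bouguer anomaly = -157.206 + 3.20 = -154.006 mGal

-154.0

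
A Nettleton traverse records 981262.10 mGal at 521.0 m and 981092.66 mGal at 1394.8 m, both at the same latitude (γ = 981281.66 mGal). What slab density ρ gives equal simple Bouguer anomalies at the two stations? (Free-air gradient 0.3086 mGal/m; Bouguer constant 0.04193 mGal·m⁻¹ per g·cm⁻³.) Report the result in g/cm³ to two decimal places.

Δg_obs = 981092.66 − 981262.10 = -169.44 mGal over Δh = 1394.8 − 521.0 = 873.8 m
Equal Bouguer anomalies ⇒ Δg_obs + (0.3086 − 0.04193ρ)·Δh = 0
0.3086 − 0.04193ρ = −Δg_obs/Δh = 0.19391
ρ = (0.3086 − 0.19391) / 0.04193 = 2.74 g/cm³

2.74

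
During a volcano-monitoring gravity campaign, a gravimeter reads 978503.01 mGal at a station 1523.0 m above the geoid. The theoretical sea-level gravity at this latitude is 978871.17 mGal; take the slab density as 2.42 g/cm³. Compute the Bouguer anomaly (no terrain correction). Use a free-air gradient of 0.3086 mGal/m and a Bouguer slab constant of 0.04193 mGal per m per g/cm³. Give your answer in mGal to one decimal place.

Free-air correction = 0.3086 × 1523.0 = 470.00 mGal
Free-air anomaly = 978503.01 − 978871.17 + (470.00) = 101.84 mGal
Bouguer slab correction = 0.04193 × 2.42 × 1523.0 = 154.54 mGal
Simple Bouguer anomaly = 101.84 − (154.54) = -52.70 mGal

-52.7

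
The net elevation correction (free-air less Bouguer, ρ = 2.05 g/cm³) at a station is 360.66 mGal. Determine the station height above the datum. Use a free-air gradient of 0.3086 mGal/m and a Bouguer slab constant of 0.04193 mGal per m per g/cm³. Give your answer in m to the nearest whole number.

Combined gradient = 0.3086 − 0.04193 × 2.05 = 0.2226435 mGal/m
h = 360.66 / 0.2226435 = 1619.90 m

1620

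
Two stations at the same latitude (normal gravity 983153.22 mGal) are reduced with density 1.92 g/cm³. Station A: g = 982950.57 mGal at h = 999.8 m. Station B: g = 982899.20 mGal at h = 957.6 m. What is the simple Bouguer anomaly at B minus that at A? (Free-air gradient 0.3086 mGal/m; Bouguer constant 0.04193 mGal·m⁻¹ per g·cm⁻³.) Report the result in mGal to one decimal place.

Δg_SB(A) = 982950.57 − 983153.22 + 0.3086×999.8 − 0.04193×1.92×999.8 = 25.40 mGal
Δg_SB(B) = 982899.20 − 983153.22 + 0.3086×957.6 − 0.04193×1.92×957.6 = -35.60 mGal
Difference = -35.60 − (25.40) = -61.00 mGal

-61.0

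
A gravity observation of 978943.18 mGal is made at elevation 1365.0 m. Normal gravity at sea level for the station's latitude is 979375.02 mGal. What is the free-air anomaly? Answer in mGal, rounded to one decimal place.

Free-air correction = 0.3086 × 1365.0 = 421.24 mGal
Free-air anomaly = 978943.18 − 979375.02 + (421.24) = -10.60 mGal

-10.6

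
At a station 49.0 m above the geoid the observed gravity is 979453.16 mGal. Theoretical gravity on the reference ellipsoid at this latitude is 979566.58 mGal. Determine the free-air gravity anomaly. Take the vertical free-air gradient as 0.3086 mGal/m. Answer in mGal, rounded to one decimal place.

Free-air correction = 0.3086 × 49.0 = 15.12 mGal
Free-air anomaly = 979453.16 − 979566.58 + (15.12) = -98.30 mGal

-98.3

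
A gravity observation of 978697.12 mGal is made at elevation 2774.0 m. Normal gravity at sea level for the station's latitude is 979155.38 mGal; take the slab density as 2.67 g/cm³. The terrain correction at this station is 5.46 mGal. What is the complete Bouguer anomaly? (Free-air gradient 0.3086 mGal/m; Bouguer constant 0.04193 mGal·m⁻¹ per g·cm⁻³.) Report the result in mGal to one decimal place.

Free-air correction = 0.3086 × 2774.0 = 856.06 mGal
Free-air anomaly = 978697.12 − 979155.38 + (856.06) = 397.80 mGal
Bouguer slab correction = 0.04193 × 2.67 × 2774.0 = 310.56 mGal
Simple Bouguer anomaly = 397.80 − (310.56) = 87.24 mGal
Complete Bouguer anomaly = 87.24 + 5.46 = 92.70 mGal

92.7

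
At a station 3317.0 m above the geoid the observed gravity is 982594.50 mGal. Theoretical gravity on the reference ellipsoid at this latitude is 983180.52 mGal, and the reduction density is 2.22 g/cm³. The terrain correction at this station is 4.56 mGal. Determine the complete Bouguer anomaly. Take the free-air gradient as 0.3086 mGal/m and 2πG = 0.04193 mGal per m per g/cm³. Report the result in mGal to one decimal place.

Free-air correction = 0.3086 × 3317.0 = 1023.63 mGal
Free-air anomaly = 982594.50 − 983180.52 + (1023.63) = 437.61 mGal
Bouguer slab correction = 0.04193 × 2.22 × 3317.0 = 308.76 mGal
Simple Bouguer anomaly = 437.61 − (308.76) = 128.85 mGal
Complete Bouguer anomaly = 128.85 + 4.56 = 133.41 mGal

133.4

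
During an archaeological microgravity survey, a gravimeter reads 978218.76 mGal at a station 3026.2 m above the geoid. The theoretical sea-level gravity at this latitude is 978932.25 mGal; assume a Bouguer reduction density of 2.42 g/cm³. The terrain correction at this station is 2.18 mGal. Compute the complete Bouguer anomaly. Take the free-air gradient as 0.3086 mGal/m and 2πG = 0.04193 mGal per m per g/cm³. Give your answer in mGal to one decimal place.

Free-air correction = 0.3086 × 3026.2 = 933.89 mGal
Free-air anomaly = 978218.76 − 978932.25 + (933.89) = 220.40 mGal
Bouguer slab correction = 0.04193 × 2.42 × 3026.2 = 307.07 mGal
Simple Bouguer anomaly = 220.40 − (307.07) = -86.67 mGal
Complete Bouguer anomaly = -86.67 + 2.18 = -84.49 mGal

-84.5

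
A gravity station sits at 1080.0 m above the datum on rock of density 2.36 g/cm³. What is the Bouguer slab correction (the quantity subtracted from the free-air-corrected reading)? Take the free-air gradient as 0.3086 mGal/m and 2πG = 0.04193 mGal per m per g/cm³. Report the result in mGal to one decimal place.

106.9

Bouguer slab correction = 0.04193 × 2.36 × 1080.0 = 106.9 mGal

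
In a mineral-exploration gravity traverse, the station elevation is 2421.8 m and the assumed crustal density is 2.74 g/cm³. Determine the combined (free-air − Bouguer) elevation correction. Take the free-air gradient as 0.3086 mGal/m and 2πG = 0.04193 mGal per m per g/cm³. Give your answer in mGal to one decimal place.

469.1

Combined gradient = 0.3086 − 0.04193 × 2.74 = 0.1937118 mGal/m
Combined elevation correction = 0.1937118 × 2421.8 = 469.1 mGal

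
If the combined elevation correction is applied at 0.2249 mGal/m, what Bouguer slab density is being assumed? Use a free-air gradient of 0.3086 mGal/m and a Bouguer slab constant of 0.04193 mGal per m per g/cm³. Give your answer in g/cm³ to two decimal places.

2.00

0.2249 = 0.3086 − 0.04193 × ρ
ρ = (0.3086 − 0.2249) / 0.04193 = 2.00 g/cm³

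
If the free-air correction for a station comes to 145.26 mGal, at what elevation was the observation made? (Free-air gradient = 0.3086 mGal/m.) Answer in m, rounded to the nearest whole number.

471

h = 145.26 / 0.3086 = 470.71 m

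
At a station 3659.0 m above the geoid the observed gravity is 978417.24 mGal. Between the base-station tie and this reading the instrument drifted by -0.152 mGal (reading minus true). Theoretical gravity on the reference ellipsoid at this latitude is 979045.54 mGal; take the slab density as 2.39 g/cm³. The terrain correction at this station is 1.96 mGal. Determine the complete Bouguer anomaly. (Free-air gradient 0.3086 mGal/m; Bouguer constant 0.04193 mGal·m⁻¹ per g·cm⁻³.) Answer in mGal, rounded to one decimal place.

Drift-corrected reading = 978417.24 − (-0.152) = 978417.392 mGal
Free-air correction = 0.3086 × 3659.0 = 1129.17 mGal
Free-air anomaly = 978417.392 − 979045.54 + (1129.17) = 501.022 mGal
Bouguer slab correction = 0.04193 × 2.39 × 3659.0 = 366.68 mGal
Simple Bouguer anomaly = 501.022 − (366.68) = 134.342 mGal
Complete Bouguer anomaly = 134.342 + 1.96 = 136.302 mGal

136.3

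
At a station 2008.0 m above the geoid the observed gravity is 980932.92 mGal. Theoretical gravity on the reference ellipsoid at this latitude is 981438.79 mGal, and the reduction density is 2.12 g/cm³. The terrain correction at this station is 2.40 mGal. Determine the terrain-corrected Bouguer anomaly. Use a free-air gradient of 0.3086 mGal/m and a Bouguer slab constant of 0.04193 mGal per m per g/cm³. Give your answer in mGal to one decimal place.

Free-air correction = 0.3086 × 2008.0 = 619.67 mGal
Free-air anomaly = 980932.92 − 981438.79 + (619.67) = 113.80 mGal
Bouguer slab correction = 0.04193 × 2.12 × 2008.0 = 178.49 mGal
Simple Bouguer anomaly = 113.80 − (178.49) = -64.69 mGal
Complete Bouguer anomaly = -64.69 + 2.40 = -62.29 mGal

-62.3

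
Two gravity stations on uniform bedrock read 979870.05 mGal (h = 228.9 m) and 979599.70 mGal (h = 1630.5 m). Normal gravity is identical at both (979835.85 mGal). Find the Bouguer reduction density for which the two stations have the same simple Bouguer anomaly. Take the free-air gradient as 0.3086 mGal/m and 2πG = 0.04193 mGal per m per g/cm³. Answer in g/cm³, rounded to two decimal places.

2.76

Δg_obs = 979599.70 − 979870.05 = -270.35 mGal over Δh = 1630.5 − 228.9 = 1401.6 m
Equal Bouguer anomalies ⇒ Δg_obs + (0.3086 − 0.04193ρ)·Δh = 0
0.3086 − 0.04193ρ = −Δg_obs/Δh = 0.19289
ρ = (0.3086 − 0.19289) / 0.04193 = 2.76 g/cm³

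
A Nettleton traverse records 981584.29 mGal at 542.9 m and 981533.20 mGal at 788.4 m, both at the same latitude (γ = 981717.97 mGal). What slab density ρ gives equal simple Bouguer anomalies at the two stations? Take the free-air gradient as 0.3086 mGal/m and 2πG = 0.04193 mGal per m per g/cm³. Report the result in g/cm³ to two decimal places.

2.40

Δg_obs = 981533.20 − 981584.29 = -51.09 mGal over Δh = 788.4 − 542.9 = 245.5 m
Equal Bouguer anomalies ⇒ Δg_obs + (0.3086 − 0.04193ρ)·Δh = 0
0.3086 − 0.04193ρ = −Δg_obs/Δh = 0.20811
ρ = (0.3086 − 0.20811) / 0.04193 = 2.40 g/cm³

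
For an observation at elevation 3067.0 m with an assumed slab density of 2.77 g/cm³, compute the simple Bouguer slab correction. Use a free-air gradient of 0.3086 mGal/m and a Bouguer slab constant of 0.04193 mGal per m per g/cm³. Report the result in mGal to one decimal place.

356.2

Bouguer slab correction = 0.04193 × 2.77 × 3067.0 = 356.2 mGal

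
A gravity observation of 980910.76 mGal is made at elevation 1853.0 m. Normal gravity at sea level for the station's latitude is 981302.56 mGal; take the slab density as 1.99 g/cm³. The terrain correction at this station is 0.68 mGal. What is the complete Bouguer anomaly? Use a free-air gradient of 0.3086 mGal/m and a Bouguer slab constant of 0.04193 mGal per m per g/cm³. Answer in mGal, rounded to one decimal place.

Free-air correction = 0.3086 × 1853.0 = 571.84 mGal
Free-air anomaly = 980910.76 − 981302.56 + (571.84) = 180.04 mGal
Bouguer slab correction = 0.04193 × 1.99 × 1853.0 = 154.62 mGal
Simple Bouguer anomaly = 180.04 − (154.62) = 25.42 mGal
Complete Bouguer anomaly = 25.42 + 0.68 = 26.10 mGal

26.1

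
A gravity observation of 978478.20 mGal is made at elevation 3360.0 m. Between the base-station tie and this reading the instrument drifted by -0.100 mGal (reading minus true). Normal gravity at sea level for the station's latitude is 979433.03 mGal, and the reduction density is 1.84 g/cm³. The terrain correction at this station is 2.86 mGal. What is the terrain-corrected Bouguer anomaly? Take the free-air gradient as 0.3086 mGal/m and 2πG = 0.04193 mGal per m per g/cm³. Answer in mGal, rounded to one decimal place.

Drift-corrected reading = 978478.20 − (-0.100) = 978478.300 mGal
Free-air correction = 0.3086 × 3360.0 = 1036.90 mGal
Free-air anomaly = 978478.300 − 979433.03 + (1036.90) = 82.170 mGal
Bouguer slab correction = 0.04193 × 1.84 × 3360.0 = 259.23 mGal
Simple Bouguer anomaly = 82.170 − (259.23) = -177.060 mGal
Complete Bouguer anomaly = -177.060 + 2.86 = -174.200 mGal

-174.2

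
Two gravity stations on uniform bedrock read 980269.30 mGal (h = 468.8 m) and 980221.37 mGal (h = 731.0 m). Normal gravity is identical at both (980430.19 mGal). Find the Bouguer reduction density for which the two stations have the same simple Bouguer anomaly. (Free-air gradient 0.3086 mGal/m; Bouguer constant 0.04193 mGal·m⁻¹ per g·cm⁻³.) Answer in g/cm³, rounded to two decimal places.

Δg_obs = 980221.37 − 980269.30 = -47.93 mGal over Δh = 731.0 − 468.8 = 262.2 m
Equal Bouguer anomalies ⇒ Δg_obs + (0.3086 − 0.04193ρ)·Δh = 0
0.3086 − 0.04193ρ = −Δg_obs/Δh = 0.18280
ρ = (0.3086 − 0.18280) / 0.04193 = 3.00 g/cm³

3.00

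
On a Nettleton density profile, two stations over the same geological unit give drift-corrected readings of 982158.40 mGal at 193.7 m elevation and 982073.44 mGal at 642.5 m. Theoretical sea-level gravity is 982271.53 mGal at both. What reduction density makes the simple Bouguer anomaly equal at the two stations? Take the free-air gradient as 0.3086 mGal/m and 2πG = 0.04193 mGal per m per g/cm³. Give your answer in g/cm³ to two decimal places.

Δg_obs = 982073.44 − 982158.40 = -84.96 mGal over Δh = 642.5 − 193.7 = 448.8 m
Equal Bouguer anomalies ⇒ Δg_obs + (0.3086 − 0.04193ρ)·Δh = 0
0.3086 − 0.04193ρ = −Δg_obs/Δh = 0.18930
ρ = (0.3086 − 0.18930) / 0.04193 = 2.85 g/cm³

2.85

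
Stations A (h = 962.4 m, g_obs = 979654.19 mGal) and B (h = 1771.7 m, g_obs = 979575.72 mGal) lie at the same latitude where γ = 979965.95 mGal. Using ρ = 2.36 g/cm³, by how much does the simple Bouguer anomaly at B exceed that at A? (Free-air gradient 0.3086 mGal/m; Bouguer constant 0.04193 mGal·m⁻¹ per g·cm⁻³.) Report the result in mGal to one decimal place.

Δg_SB(A) = 979654.19 − 979965.95 + 0.3086×962.4 − 0.04193×2.36×962.4 = -110.00 mGal
Δg_SB(B) = 979575.72 − 979965.95 + 0.3086×1771.7 − 0.04193×2.36×1771.7 = -18.80 mGal
Difference = -18.80 − (-110.00) = 91.20 mGal

91.2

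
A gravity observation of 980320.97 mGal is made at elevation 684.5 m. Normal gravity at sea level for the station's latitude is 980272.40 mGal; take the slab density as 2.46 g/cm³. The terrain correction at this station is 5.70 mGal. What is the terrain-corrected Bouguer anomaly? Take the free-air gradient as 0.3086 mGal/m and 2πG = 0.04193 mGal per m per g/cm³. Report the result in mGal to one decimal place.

Free-air correction = 0.3086 × 684.5 = 211.24 mGal
Free-air anomaly = 980320.97 − 980272.40 + (211.24) = 259.81 mGal
Bouguer slab correction = 0.04193 × 2.46 × 684.5 = 70.60 mGal
Simple Bouguer anomaly = 259.81 − (70.60) = 189.21 mGal
Complete Bouguer anomaly = 189.21 + 5.70 = 194.91 mGal

194.9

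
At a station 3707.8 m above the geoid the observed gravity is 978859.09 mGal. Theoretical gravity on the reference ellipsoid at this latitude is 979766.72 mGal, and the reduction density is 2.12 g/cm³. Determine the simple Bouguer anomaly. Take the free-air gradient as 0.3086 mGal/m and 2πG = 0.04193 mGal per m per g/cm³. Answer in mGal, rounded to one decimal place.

Free-air correction = 0.3086 × 3707.8 = 1144.23 mGal
Free-air anomaly = 978859.09 − 979766.72 + (1144.23) = 236.60 mGal
Bouguer slab correction = 0.04193 × 2.12 × 3707.8 = 329.59 mGal
Simple Bouguer anomaly = 236.60 − (329.59) = -92.99 mGal

-93.0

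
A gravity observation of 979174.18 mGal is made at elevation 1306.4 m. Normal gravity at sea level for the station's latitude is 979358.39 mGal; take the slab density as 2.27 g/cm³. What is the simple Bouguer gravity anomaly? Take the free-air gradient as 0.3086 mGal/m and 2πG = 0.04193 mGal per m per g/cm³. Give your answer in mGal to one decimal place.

Free-air correction = 0.3086 × 1306.4 = 403.16 mGal
Free-air anomaly = 979174.18 − 979358.39 + (403.16) = 218.95 mGal
Bouguer slab correction = 0.04193 × 2.27 × 1306.4 = 124.34 mGal
Simple Bouguer anomaly = 218.95 − (124.34) = 94.61 mGal

94.6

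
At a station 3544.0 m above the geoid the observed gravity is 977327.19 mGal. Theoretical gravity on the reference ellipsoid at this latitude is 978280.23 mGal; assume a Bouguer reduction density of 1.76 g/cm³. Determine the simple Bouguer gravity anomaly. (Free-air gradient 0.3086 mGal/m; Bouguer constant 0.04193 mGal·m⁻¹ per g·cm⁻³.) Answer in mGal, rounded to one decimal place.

Free-air correction = 0.3086 × 3544.0 = 1093.68 mGal
Free-air anomaly = 977327.19 − 978280.23 + (1093.68) = 140.64 mGal
Bouguer slab correction = 0.04193 × 1.76 × 3544.0 = 261.54 mGal
Simple Bouguer anomaly = 140.64 − (261.54) = -120.90 mGal

-120.9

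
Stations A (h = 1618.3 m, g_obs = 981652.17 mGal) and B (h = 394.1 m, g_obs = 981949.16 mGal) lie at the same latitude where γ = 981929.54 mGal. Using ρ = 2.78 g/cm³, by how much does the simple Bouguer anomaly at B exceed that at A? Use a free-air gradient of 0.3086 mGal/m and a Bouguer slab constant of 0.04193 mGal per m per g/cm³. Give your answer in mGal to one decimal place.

Δg_SB(A) = 981652.17 − 981929.54 + 0.3086×1618.3 − 0.04193×2.78×1618.3 = 33.40 mGal
Δg_SB(B) = 981949.16 − 981929.54 + 0.3086×394.1 − 0.04193×2.78×394.1 = 95.30 mGal
Difference = 95.30 − (33.40) = 61.90 mGal

61.9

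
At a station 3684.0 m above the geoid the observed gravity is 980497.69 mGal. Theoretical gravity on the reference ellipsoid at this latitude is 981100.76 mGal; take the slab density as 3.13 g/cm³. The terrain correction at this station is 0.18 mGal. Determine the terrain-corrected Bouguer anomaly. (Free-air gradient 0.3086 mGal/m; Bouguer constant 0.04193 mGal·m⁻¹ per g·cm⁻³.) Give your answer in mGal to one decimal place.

Free-air correction = 0.3086 × 3684.0 = 1136.88 mGal
Free-air anomaly = 980497.69 − 981100.76 + (1136.88) = 533.81 mGal
Bouguer slab correction = 0.04193 × 3.13 × 3684.0 = 483.49 mGal
Simple Bouguer anomaly = 533.81 − (483.49) = 50.32 mGal
Complete Bouguer anomaly = 50.32 + 0.18 = 50.50 mGal

50.5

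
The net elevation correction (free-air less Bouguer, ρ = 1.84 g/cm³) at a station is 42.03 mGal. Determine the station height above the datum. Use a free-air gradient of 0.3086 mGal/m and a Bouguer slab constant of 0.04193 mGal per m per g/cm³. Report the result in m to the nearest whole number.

182

Combined gradient = 0.3086 − 0.04193 × 1.84 = 0.2314488 mGal/m
h = 42.03 / 0.2314488 = 181.60 m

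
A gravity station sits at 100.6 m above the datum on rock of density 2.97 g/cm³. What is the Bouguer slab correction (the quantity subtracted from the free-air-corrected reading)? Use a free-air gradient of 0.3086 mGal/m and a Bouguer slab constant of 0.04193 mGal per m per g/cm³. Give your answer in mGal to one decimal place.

Bouguer slab correction = 0.04193 × 2.97 × 100.6 = 12.5 mGal

12.5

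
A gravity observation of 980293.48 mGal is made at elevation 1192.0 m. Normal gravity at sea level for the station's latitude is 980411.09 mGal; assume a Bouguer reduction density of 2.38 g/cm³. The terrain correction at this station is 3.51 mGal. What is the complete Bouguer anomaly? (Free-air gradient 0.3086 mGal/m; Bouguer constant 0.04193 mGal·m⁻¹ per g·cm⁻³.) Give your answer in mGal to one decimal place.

Free-air correction = 0.3086 × 1192.0 = 367.85 mGal
Free-air anomaly = 980293.48 − 980411.09 + (367.85) = 250.24 mGal
Bouguer slab correction = 0.04193 × 2.38 × 1192.0 = 118.95 mGal
Simple Bouguer anomaly = 250.24 − (118.95) = 131.29 mGal
Complete Bouguer anomaly = 131.29 + 3.51 = 134.80 mGal

134.8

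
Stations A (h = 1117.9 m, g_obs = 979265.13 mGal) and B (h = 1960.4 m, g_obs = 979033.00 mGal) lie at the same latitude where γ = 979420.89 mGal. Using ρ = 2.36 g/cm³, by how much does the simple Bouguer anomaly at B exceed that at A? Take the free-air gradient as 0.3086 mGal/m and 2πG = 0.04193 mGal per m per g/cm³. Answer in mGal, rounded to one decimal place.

Δg_SB(A) = 979265.13 − 979420.89 + 0.3086×1117.9 − 0.04193×2.36×1117.9 = 78.60 mGal
Δg_SB(B) = 979033.00 − 979420.89 + 0.3086×1960.4 − 0.04193×2.36×1960.4 = 23.10 mGal
Difference = 23.10 − (78.60) = -55.50 mGal

-55.5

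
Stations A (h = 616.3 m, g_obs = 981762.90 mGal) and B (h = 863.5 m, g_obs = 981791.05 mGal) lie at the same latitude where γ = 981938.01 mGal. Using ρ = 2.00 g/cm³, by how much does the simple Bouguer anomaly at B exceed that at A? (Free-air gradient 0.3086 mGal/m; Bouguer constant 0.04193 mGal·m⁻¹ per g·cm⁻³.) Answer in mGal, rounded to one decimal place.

Δg_SB(A) = 981762.90 − 981938.01 + 0.3086×616.3 − 0.04193×2.00×616.3 = -36.60 mGal
Δg_SB(B) = 981791.05 − 981938.01 + 0.3086×863.5 − 0.04193×2.00×863.5 = 47.10 mGal
Difference = 47.10 − (-36.60) = 83.70 mGal

83.7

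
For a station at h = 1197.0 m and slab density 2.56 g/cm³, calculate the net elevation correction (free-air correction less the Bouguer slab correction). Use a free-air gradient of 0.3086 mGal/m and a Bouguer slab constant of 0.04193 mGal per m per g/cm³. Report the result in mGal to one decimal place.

Combined gradient = 0.3086 − 0.04193 × 2.56 = 0.2012592 mGal/m
Combined elevation correction = 0.2012592 × 1197.0 = 240.9 mGal

240.9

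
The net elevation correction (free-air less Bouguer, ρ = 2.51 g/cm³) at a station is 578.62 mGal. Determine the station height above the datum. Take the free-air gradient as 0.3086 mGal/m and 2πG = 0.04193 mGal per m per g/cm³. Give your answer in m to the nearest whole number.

Combined gradient = 0.3086 − 0.04193 × 2.51 = 0.2033557 mGal/m
h = 578.62 / 0.2033557 = 2845.36 m

2845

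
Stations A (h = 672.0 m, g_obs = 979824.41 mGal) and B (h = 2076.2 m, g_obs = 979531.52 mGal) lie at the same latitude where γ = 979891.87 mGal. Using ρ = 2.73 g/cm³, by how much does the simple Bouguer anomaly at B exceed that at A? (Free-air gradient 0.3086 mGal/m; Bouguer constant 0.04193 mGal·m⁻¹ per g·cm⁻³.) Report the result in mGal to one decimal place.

Δg_SB(A) = 979824.41 − 979891.87 + 0.3086×672.0 − 0.04193×2.73×672.0 = 63.00 mGal
Δg_SB(B) = 979531.52 − 979891.87 + 0.3086×2076.2 − 0.04193×2.73×2076.2 = 42.70 mGal
Difference = 42.70 − (63.00) = -20.30 mGal

-20.3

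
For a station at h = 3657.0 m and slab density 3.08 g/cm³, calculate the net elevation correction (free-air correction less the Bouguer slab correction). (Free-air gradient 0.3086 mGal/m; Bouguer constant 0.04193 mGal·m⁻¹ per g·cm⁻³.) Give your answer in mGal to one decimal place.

656.3

Combined gradient = 0.3086 − 0.04193 × 3.08 = 0.1794556 mGal/m
Combined elevation correction = 0.1794556 × 3657.0 = 656.3 mGal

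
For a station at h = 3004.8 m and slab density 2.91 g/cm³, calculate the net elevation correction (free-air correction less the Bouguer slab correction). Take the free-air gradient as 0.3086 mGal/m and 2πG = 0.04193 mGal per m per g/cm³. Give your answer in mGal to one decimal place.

560.6

Combined gradient = 0.3086 − 0.04193 × 2.91 = 0.1865837 mGal/m
Combined elevation correction = 0.1865837 × 3004.8 = 560.6 mGal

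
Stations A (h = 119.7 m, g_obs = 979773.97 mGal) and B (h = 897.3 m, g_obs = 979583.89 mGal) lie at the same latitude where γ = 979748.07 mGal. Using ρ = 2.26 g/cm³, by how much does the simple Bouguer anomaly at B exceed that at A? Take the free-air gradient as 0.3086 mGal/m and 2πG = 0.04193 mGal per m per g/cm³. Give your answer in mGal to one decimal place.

Δg_SB(A) = 979773.97 − 979748.07 + 0.3086×119.7 − 0.04193×2.26×119.7 = 51.50 mGal
Δg_SB(B) = 979583.89 − 979748.07 + 0.3086×897.3 − 0.04193×2.26×897.3 = 27.70 mGal
Difference = 27.70 − (51.50) = -23.80 mGal

-23.8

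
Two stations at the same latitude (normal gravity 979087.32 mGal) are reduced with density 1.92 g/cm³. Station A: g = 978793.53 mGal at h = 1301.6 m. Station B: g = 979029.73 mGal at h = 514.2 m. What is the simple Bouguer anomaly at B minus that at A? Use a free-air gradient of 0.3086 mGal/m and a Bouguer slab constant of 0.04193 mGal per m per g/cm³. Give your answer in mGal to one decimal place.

Δg_SB(A) = 978793.53 − 979087.32 + 0.3086×1301.6 − 0.04193×1.92×1301.6 = 3.10 mGal
Δg_SB(B) = 979029.73 − 979087.32 + 0.3086×514.2 − 0.04193×1.92×514.2 = 59.70 mGal
Difference = 59.70 − (3.10) = 56.60 mGal

56.6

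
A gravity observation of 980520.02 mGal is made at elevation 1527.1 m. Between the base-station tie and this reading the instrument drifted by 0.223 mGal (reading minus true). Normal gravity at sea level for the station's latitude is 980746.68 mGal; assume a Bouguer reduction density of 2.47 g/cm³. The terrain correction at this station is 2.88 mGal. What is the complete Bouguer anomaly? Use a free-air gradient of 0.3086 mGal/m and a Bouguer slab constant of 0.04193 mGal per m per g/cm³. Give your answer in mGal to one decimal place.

89.1

Drift-corrected reading = 980520.02 − (0.223) = 980519.797 mGal
Free-air correction = 0.3086 × 1527.1 = 471.26 mGal
Free-air anomaly = 980519.797 − 980746.68 + (471.26) = 244.377 mGal
Bouguer slab correction = 0.04193 × 2.47 × 1527.1 = 158.16 mGal
Simple Bouguer anomaly = 244.377 − (158.16) = 86.217 mGal
Complete Bouguer anomaly = 86.217 + 2.88 = 89.097 mGal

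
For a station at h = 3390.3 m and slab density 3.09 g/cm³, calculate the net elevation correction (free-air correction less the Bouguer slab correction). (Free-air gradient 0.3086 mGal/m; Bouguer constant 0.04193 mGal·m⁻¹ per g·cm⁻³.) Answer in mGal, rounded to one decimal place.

Combined gradient = 0.3086 − 0.04193 × 3.09 = 0.1790363 mGal/m
Combined elevation correction = 0.1790363 × 3390.3 = 607.0 mGal

607.0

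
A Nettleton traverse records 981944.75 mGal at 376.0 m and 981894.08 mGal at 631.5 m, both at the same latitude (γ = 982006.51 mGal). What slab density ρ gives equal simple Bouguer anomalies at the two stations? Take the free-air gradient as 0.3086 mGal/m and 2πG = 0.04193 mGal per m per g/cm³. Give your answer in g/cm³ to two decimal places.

Δg_obs = 981894.08 − 981944.75 = -50.67 mGal over Δh = 631.5 − 376.0 = 255.5 m
Equal Bouguer anomalies ⇒ Δg_obs + (0.3086 − 0.04193ρ)·Δh = 0
0.3086 − 0.04193ρ = −Δg_obs/Δh = 0.19832
ρ = (0.3086 − 0.19832) / 0.04193 = 2.63 g/cm³

2.63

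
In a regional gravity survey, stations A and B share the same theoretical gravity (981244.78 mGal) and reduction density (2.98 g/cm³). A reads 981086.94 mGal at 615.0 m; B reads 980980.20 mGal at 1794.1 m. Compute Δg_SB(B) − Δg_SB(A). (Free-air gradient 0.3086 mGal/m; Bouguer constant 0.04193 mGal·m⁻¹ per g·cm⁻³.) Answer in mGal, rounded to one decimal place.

Δg_SB(A) = 981086.94 − 981244.78 + 0.3086×615.0 − 0.04193×2.98×615.0 = -44.90 mGal
Δg_SB(B) = 980980.20 − 981244.78 + 0.3086×1794.1 − 0.04193×2.98×1794.1 = 64.90 mGal
Difference = 64.90 − (-44.90) = 109.80 mGal

109.8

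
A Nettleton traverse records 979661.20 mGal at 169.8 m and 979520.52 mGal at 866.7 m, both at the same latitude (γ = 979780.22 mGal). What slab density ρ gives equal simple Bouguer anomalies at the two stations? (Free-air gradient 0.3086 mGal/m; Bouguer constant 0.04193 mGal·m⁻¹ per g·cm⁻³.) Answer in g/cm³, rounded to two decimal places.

2.55

Δg_obs = 979520.52 − 979661.20 = -140.68 mGal over Δh = 866.7 − 169.8 = 696.9 m
Equal Bouguer anomalies ⇒ Δg_obs + (0.3086 − 0.04193ρ)·Δh = 0
0.3086 − 0.04193ρ = −Δg_obs/Δh = 0.20187
ρ = (0.3086 − 0.20187) / 0.04193 = 2.55 g/cm³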